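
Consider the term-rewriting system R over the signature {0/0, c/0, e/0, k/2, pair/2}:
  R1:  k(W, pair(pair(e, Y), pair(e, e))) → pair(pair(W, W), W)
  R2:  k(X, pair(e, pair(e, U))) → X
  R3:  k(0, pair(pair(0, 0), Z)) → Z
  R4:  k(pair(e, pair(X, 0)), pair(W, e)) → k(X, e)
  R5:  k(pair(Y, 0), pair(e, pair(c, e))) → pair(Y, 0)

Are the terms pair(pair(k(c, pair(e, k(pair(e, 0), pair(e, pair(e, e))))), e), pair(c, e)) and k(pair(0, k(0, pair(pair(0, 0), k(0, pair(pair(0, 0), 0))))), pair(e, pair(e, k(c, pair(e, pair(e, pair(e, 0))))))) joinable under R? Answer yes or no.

Reduce t₁ = pair(pair(k(c, pair(e, k(pair(e, 0), pair(e, pair(e, e))))), e), pair(c, e)):
1. pair(pair(k(c, pair(e, k(pair(e, 0), pair(e, pair(e, e))))), e), pair(c, e))  →  pair(pair(k(c, pair(e, pair(e, 0))), e), pair(c, e))   [R2 at 1.1.2.2]
2. pair(pair(k(c, pair(e, pair(e, 0))), e), pair(c, e))  →  pair(pair(c, e), pair(c, e))   [R2 at 1.1]

Reduce t₂ = k(pair(0, k(0, pair(pair(0, 0), k(0, pair(pair(0, 0), 0))))), pair(e, pair(e, k(c, pair(e, pair(e, pair(e, 0))))))):
1. k(pair(0, k(0, pair(pair(0, 0), k(0, pair(pair(0, 0), 0))))), pair(e, pair(e, k(c, pair(e, pair(e, pair(e, 0)))))))  →  pair(0, k(0, pair(pair(0, 0), k(0, pair(pair(0, 0), 0)))))   [R2 at ε]
2. pair(0, k(0, pair(pair(0, 0), k(0, pair(pair(0, 0), 0)))))  →  pair(0, k(0, pair(pair(0, 0), 0)))   [R3 at 2]
3. pair(0, k(0, pair(pair(0, 0), 0)))  →  pair(0, 0)   [R3 at 2]

no — NF(t₁) = pair(pair(c, e), pair(c, e)), NF(t₂) = pair(0, 0)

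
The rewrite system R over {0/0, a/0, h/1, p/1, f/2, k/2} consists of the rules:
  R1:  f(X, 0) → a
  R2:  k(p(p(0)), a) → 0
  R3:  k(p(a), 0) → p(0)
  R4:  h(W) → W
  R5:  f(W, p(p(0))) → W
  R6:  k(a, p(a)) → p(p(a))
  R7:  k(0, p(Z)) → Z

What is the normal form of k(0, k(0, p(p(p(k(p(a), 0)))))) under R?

p(p(0))

1. k(0, k(0, p(p(p(k(p(a), 0))))))  →  k(0, p(p(k(p(a), 0))))   [R7 at 2]
2. k(0, p(p(k(p(a), 0))))  →  p(k(p(a), 0))   [R7 at ε]
3. p(k(p(a), 0))  →  p(p(0))   [R3 at 1]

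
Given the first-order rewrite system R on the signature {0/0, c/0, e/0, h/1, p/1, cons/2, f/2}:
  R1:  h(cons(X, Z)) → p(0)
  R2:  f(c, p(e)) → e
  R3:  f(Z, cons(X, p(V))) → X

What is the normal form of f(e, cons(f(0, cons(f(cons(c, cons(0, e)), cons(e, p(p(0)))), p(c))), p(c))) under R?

1. f(e, cons(f(0, cons(f(cons(c, cons(0, e)), cons(e, p(p(0)))), p(c))), p(c)))  →  f(0, cons(f(cons(c, cons(0, e)), cons(e, p(p(0)))), p(c)))   [R3 at ε]
2. f(0, cons(f(cons(c, cons(0, e)), cons(e, p(p(0)))), p(c)))  →  f(cons(c, cons(0, e)), cons(e, p(p(0))))   [R3 at ε]
3. f(cons(c, cons(0, e)), cons(e, p(p(0))))  →  e   [R3 at ε]

e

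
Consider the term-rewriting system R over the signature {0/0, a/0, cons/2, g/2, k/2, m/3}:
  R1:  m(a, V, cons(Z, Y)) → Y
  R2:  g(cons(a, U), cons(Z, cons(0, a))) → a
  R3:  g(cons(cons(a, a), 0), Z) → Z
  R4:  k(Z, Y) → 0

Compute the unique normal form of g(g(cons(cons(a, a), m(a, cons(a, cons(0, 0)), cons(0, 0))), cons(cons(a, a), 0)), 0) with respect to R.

1. g(g(cons(cons(a, a), m(a, cons(a, cons(0, 0)), cons(0, 0))), cons(cons(a, a), 0)), 0)  →  g(g(cons(cons(a, a), 0), cons(cons(a, a), 0)), 0)   [R1 at 1.1.2]
2. g(g(cons(cons(a, a), 0), cons(cons(a, a), 0)), 0)  →  g(cons(cons(a, a), 0), 0)   [R3 at 1]
3. g(cons(cons(a, a), 0), 0)  →  0   [R3 at ε]

0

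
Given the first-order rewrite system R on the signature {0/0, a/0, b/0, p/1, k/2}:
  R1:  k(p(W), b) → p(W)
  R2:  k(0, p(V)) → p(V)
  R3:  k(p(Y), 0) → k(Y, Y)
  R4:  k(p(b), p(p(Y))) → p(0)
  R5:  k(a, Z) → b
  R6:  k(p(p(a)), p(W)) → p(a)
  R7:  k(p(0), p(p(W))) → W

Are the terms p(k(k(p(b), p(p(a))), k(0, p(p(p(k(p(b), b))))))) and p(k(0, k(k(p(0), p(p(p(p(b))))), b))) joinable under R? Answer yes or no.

yes — NF(t₁) = p(p(p(b))), NF(t₂) = p(p(p(b)))

Reduce t₁ = p(k(k(p(b), p(p(a))), k(0, p(p(p(k(p(b), b))))))):
1. p(k(k(p(b), p(p(a))), k(0, p(p(p(k(p(b), b)))))))  →  p(k(p(0), k(0, p(p(p(k(p(b), b)))))))   [R4 at 1.1]
2. p(k(p(0), k(0, p(p(p(k(p(b), b)))))))  →  p(k(p(0), p(p(p(k(p(b), b))))))   [R2 at 1.2]
3. p(k(p(0), p(p(p(k(p(b), b))))))  →  p(p(k(p(b), b)))   [R7 at 1]
4. p(p(k(p(b), b)))  →  p(p(p(b)))   [R1 at 1.1]

Reduce t₂ = p(k(0, k(k(p(0), p(p(p(p(b))))), b))):
1. p(k(0, k(k(p(0), p(p(p(p(b))))), b)))  →  p(k(0, k(p(p(b)), b)))   [R7 at 1.2.1]
2. p(k(0, k(p(p(b)), b)))  →  p(k(0, p(p(b))))   [R1 at 1.2]
3. p(k(0, p(p(b))))  →  p(p(p(b)))   [R2 at 1]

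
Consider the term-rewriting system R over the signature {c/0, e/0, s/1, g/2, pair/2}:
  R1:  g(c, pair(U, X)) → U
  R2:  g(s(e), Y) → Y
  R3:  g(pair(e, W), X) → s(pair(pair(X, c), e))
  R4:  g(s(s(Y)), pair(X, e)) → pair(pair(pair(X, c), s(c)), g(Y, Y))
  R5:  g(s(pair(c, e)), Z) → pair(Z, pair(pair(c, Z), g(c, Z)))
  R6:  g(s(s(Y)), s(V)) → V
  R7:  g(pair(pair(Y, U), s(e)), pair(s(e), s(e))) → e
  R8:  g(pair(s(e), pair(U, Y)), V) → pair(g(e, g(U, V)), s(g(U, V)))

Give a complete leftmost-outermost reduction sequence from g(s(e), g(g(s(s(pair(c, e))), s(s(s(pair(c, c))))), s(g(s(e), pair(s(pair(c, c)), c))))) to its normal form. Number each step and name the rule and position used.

1. g(s(e), g(g(s(s(pair(c, e))), s(s(s(pair(c, c))))), s(g(s(e), pair(s(pair(c, c)), c)))))  →  g(g(s(s(pair(c, e))), s(s(s(pair(c, c))))), s(g(s(e), pair(s(pair(c, c)), c))))   [R2 at ε]
2. g(g(s(s(pair(c, e))), s(s(s(pair(c, c))))), s(g(s(e), pair(s(pair(c, c)), c))))  →  g(s(s(pair(c, c))), s(g(s(e), pair(s(pair(c, c)), c))))   [R6 at 1]
3. g(s(s(pair(c, c))), s(g(s(e), pair(s(pair(c, c)), c))))  →  g(s(e), pair(s(pair(c, c)), c))   [R6 at ε]
4. g(s(e), pair(s(pair(c, c)), c))  →  pair(s(pair(c, c)), c)   [R2 at ε]

pair(s(pair(c, c)), c)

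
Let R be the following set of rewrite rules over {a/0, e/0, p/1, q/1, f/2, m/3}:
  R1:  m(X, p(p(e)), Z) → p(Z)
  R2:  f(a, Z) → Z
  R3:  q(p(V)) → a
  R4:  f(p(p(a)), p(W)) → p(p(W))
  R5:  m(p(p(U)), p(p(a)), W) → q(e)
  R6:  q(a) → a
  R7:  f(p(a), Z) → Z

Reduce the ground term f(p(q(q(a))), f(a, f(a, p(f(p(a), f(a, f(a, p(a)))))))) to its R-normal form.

1. f(p(q(q(a))), f(a, f(a, p(f(p(a), f(a, f(a, p(a))))))))  →  f(p(q(a)), f(a, f(a, p(f(p(a), f(a, f(a, p(a))))))))   [R6 at 1.1.1]
2. f(p(q(a)), f(a, f(a, p(f(p(a), f(a, f(a, p(a))))))))  →  f(p(a), f(a, f(a, p(f(p(a), f(a, f(a, p(a))))))))   [R6 at 1.1]
3. f(p(a), f(a, f(a, p(f(p(a), f(a, f(a, p(a))))))))  →  f(a, f(a, p(f(p(a), f(a, f(a, p(a)))))))   [R7 at ε]
4. f(a, f(a, p(f(p(a), f(a, f(a, p(a)))))))  →  f(a, p(f(p(a), f(a, f(a, p(a))))))   [R2 at ε]
5. f(a, p(f(p(a), f(a, f(a, p(a))))))  →  p(f(p(a), f(a, f(a, p(a)))))   [R2 at ε]
6. p(f(p(a), f(a, f(a, p(a)))))  →  p(f(a, f(a, p(a))))   [R7 at 1]
7. p(f(a, f(a, p(a))))  →  p(f(a, p(a)))   [R2 at 1]
8. p(f(a, p(a)))  →  p(p(a))   [R2 at 1]

p(p(a))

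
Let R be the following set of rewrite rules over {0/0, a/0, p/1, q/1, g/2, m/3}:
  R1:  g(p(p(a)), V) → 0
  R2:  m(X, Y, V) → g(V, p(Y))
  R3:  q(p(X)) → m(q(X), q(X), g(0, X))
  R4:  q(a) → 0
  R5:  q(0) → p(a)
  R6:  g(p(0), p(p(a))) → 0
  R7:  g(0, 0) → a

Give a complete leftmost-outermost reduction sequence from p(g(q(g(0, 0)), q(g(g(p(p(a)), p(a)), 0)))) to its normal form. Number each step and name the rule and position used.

p(a)

1. p(g(q(g(0, 0)), q(g(g(p(p(a)), p(a)), 0))))  →  p(g(q(a), q(g(g(p(p(a)), p(a)), 0))))   [R7 at 1.1.1]
2. p(g(q(a), q(g(g(p(p(a)), p(a)), 0))))  →  p(g(0, q(g(g(p(p(a)), p(a)), 0))))   [R4 at 1.1]
3. p(g(0, q(g(g(p(p(a)), p(a)), 0))))  →  p(g(0, q(g(0, 0))))   [R1 at 1.2.1.1]
4. p(g(0, q(g(0, 0))))  →  p(g(0, q(a)))   [R7 at 1.2.1]
5. p(g(0, q(a)))  →  p(g(0, 0))   [R4 at 1.2]
6. p(g(0, 0))  →  p(a)   [R7 at 1]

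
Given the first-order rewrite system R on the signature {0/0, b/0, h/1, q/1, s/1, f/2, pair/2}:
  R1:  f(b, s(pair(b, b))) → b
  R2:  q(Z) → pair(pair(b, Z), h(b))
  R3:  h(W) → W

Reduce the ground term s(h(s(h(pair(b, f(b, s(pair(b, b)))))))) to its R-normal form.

1. s(h(s(h(pair(b, f(b, s(pair(b, b))))))))  →  s(s(h(pair(b, f(b, s(pair(b, b)))))))   [R3 at 1]
2. s(s(h(pair(b, f(b, s(pair(b, b)))))))  →  s(s(pair(b, f(b, s(pair(b, b))))))   [R3 at 1.1]
3. s(s(pair(b, f(b, s(pair(b, b))))))  →  s(s(pair(b, b)))   [R1 at 1.1.2]

s(s(pair(b, b)))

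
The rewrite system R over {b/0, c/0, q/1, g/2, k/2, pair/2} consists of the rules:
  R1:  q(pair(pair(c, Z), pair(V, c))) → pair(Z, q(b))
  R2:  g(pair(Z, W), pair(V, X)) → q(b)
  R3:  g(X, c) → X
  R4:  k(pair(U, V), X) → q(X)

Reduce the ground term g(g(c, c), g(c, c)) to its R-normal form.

1. g(g(c, c), g(c, c))  →  g(c, g(c, c))   [R3 at 1]
2. g(c, g(c, c))  →  g(c, c)   [R3 at 2]
3. g(c, c)  →  c   [R3 at ε]

c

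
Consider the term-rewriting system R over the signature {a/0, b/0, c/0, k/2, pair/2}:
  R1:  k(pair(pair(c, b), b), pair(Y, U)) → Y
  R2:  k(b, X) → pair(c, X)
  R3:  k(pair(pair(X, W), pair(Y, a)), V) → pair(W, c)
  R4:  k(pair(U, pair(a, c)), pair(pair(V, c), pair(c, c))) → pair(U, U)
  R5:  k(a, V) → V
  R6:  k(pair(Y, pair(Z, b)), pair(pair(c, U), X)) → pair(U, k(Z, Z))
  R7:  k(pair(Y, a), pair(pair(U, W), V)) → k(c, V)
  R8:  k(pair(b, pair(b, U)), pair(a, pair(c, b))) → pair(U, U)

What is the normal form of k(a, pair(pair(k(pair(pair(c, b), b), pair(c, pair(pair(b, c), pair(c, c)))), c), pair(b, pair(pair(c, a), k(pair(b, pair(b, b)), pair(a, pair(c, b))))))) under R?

pair(pair(c, c), pair(b, pair(pair(c, a), pair(b, b))))

1. k(a, pair(pair(k(pair(pair(c, b), b), pair(c, pair(pair(b, c), pair(c, c)))), c), pair(b, pair(pair(c, a), k(pair(b, pair(b, b)), pair(a, pair(c, b)))))))  →  pair(pair(k(pair(pair(c, b), b), pair(c, pair(pair(b, c), pair(c, c)))), c), pair(b, pair(pair(c, a), k(pair(b, pair(b, b)), pair(a, pair(c, b))))))   [R5 at ε]
2. pair(pair(k(pair(pair(c, b), b), pair(c, pair(pair(b, c), pair(c, c)))), c), pair(b, pair(pair(c, a), k(pair(b, pair(b, b)), pair(a, pair(c, b))))))  →  pair(pair(c, c), pair(b, pair(pair(c, a), k(pair(b, pair(b, b)), pair(a, pair(c, b))))))   [R1 at 1.1]
3. pair(pair(c, c), pair(b, pair(pair(c, a), k(pair(b, pair(b, b)), pair(a, pair(c, b))))))  →  pair(pair(c, c), pair(b, pair(pair(c, a), pair(b, b))))   [R8 at 2.2.2]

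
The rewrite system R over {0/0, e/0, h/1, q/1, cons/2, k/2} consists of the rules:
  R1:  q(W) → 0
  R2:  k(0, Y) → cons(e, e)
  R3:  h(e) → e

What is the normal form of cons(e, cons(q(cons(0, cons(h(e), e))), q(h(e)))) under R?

1. cons(e, cons(q(cons(0, cons(h(e), e))), q(h(e))))  →  cons(e, cons(0, q(h(e))))   [R1 at 2.1]
2. cons(e, cons(0, q(h(e))))  →  cons(e, cons(0, 0))   [R1 at 2.2]

cons(e, cons(0, 0))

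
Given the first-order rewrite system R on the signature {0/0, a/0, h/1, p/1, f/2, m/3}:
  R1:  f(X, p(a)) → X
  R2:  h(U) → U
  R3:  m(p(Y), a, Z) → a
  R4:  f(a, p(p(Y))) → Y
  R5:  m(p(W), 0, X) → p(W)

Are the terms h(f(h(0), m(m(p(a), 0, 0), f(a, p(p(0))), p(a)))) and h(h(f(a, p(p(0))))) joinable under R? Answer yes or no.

Reduce t₁ = h(f(h(0), m(m(p(a), 0, 0), f(a, p(p(0))), p(a)))):
1. h(f(h(0), m(m(p(a), 0, 0), f(a, p(p(0))), p(a))))  →  f(h(0), m(m(p(a), 0, 0), f(a, p(p(0))), p(a)))   [R2 at ε]
2. f(h(0), m(m(p(a), 0, 0), f(a, p(p(0))), p(a)))  →  f(0, m(m(p(a), 0, 0), f(a, p(p(0))), p(a)))   [R2 at 1]
3. f(0, m(m(p(a), 0, 0), f(a, p(p(0))), p(a)))  →  f(0, m(p(a), f(a, p(p(0))), p(a)))   [R5 at 2.1]
4. f(0, m(p(a), f(a, p(p(0))), p(a)))  →  f(0, m(p(a), 0, p(a)))   [R4 at 2.2]
5. f(0, m(p(a), 0, p(a)))  →  f(0, p(a))   [R5 at 2]
6. f(0, p(a))  →  0   [R1 at ε]

Reduce t₂ = h(h(f(a, p(p(0))))):
1. h(h(f(a, p(p(0)))))  →  h(f(a, p(p(0))))   [R2 at ε]
2. h(f(a, p(p(0))))  →  f(a, p(p(0)))   [R2 at ε]
3. f(a, p(p(0)))  →  0   [R4 at ε]

yes — NF(t₁) = 0, NF(t₂) = 0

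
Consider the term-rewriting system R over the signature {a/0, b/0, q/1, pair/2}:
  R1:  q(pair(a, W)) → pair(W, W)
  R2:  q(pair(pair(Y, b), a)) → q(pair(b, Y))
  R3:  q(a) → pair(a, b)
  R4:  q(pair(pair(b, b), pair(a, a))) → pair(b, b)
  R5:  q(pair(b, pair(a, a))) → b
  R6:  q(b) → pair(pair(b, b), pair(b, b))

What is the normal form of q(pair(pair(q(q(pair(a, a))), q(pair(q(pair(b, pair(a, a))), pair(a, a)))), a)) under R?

1. q(pair(pair(q(q(pair(a, a))), q(pair(q(pair(b, pair(a, a))), pair(a, a)))), a))  →  q(pair(pair(q(pair(a, a)), q(pair(q(pair(b, pair(a, a))), pair(a, a)))), a))   [R1 at 1.1.1.1]
2. q(pair(pair(q(pair(a, a)), q(pair(q(pair(b, pair(a, a))), pair(a, a)))), a))  →  q(pair(pair(pair(a, a), q(pair(q(pair(b, pair(a, a))), pair(a, a)))), a))   [R1 at 1.1.1]
3. q(pair(pair(pair(a, a), q(pair(q(pair(b, pair(a, a))), pair(a, a)))), a))  →  q(pair(pair(pair(a, a), q(pair(b, pair(a, a)))), a))   [R5 at 1.1.2.1.1]
4. q(pair(pair(pair(a, a), q(pair(b, pair(a, a)))), a))  →  q(pair(pair(pair(a, a), b), a))   [R5 at 1.1.2]
5. q(pair(pair(pair(a, a), b), a))  →  q(pair(b, pair(a, a)))   [R2 at ε]
6. q(pair(b, pair(a, a)))  →  b   [R5 at ε]

b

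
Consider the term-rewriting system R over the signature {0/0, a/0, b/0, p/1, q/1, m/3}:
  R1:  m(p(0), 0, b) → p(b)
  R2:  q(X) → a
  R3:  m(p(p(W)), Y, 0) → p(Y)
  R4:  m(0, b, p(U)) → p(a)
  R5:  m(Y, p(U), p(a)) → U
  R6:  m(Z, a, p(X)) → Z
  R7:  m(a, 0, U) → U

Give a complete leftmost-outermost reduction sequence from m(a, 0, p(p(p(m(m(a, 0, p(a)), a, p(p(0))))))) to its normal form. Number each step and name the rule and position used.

p(p(p(p(a))))

1. m(a, 0, p(p(p(m(m(a, 0, p(a)), a, p(p(0)))))))  →  p(p(p(m(m(a, 0, p(a)), a, p(p(0))))))   [R7 at ε]
2. p(p(p(m(m(a, 0, p(a)), a, p(p(0))))))  →  p(p(p(m(a, 0, p(a)))))   [R6 at 1.1.1]
3. p(p(p(m(a, 0, p(a)))))  →  p(p(p(p(a))))   [R7 at 1.1.1]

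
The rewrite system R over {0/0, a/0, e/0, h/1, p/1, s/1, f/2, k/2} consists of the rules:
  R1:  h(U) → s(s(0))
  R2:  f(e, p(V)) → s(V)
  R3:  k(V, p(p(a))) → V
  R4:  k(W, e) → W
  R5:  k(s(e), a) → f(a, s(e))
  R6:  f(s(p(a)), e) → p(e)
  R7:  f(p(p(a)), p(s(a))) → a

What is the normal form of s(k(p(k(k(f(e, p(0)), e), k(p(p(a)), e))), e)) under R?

1. s(k(p(k(k(f(e, p(0)), e), k(p(p(a)), e))), e))  →  s(p(k(k(f(e, p(0)), e), k(p(p(a)), e))))   [R4 at 1]
2. s(p(k(k(f(e, p(0)), e), k(p(p(a)), e))))  →  s(p(k(f(e, p(0)), k(p(p(a)), e))))   [R4 at 1.1.1]
3. s(p(k(f(e, p(0)), k(p(p(a)), e))))  →  s(p(k(s(0), k(p(p(a)), e))))   [R2 at 1.1.1]
4. s(p(k(s(0), k(p(p(a)), e))))  →  s(p(k(s(0), p(p(a)))))   [R4 at 1.1.2]
5. s(p(k(s(0), p(p(a)))))  →  s(p(s(0)))   [R3 at 1.1]

s(p(s(0)))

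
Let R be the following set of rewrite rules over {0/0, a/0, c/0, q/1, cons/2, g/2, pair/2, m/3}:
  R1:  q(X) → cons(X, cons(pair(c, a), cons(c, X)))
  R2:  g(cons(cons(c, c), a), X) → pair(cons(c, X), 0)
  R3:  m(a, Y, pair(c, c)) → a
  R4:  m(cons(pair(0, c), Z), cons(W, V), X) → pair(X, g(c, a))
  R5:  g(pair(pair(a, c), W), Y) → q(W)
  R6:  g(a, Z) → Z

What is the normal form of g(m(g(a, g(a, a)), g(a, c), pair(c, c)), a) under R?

a

1. g(m(g(a, g(a, a)), g(a, c), pair(c, c)), a)  →  g(m(g(a, a), g(a, c), pair(c, c)), a)   [R6 at 1.1]
2. g(m(g(a, a), g(a, c), pair(c, c)), a)  →  g(m(a, g(a, c), pair(c, c)), a)   [R6 at 1.1]
3. g(m(a, g(a, c), pair(c, c)), a)  →  g(a, a)   [R3 at 1]
4. g(a, a)  →  a   [R6 at ε]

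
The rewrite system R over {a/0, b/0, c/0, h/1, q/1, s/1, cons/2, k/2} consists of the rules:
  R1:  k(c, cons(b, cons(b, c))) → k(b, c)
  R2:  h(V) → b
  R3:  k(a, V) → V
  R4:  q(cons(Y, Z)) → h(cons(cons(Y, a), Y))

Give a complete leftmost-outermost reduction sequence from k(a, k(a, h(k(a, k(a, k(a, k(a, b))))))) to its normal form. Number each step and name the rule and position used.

1. k(a, k(a, h(k(a, k(a, k(a, k(a, b)))))))  →  k(a, h(k(a, k(a, k(a, k(a, b))))))   [R3 at ε]
2. k(a, h(k(a, k(a, k(a, k(a, b))))))  →  h(k(a, k(a, k(a, k(a, b)))))   [R3 at ε]
3. h(k(a, k(a, k(a, k(a, b)))))  →  b   [R2 at ε]

b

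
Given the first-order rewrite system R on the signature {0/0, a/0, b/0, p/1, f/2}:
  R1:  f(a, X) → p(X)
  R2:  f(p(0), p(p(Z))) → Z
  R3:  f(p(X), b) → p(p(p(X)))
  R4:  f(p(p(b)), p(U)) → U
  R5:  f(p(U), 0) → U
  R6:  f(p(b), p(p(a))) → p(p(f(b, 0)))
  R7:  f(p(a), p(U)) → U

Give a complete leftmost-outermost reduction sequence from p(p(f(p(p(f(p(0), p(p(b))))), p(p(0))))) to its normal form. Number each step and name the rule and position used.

p(p(p(0)))

1. p(p(f(p(p(f(p(0), p(p(b))))), p(p(0)))))  →  p(p(f(p(p(b)), p(p(0)))))   [R2 at 1.1.1.1.1]
2. p(p(f(p(p(b)), p(p(0)))))  →  p(p(p(0)))   [R4 at 1.1]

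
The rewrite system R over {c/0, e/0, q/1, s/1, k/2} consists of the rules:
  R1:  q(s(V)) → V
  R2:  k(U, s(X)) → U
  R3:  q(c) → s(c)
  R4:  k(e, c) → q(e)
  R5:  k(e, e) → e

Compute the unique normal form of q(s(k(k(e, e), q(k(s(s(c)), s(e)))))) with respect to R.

1. q(s(k(k(e, e), q(k(s(s(c)), s(e))))))  →  k(k(e, e), q(k(s(s(c)), s(e))))   [R1 at ε]
2. k(k(e, e), q(k(s(s(c)), s(e))))  →  k(e, q(k(s(s(c)), s(e))))   [R5 at 1]
3. k(e, q(k(s(s(c)), s(e))))  →  k(e, q(s(s(c))))   [R2 at 2.1]
4. k(e, q(s(s(c))))  →  k(e, s(c))   [R1 at 2]
5. k(e, s(c))  →  e   [R2 at ε]

e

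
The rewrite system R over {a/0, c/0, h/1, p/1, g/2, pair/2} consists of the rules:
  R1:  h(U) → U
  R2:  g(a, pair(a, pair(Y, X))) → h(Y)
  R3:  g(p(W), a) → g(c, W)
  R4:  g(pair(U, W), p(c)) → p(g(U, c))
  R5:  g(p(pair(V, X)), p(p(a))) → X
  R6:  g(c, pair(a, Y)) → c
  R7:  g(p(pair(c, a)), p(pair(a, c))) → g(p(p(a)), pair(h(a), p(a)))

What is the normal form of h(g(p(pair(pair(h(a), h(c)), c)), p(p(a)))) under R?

c

1. h(g(p(pair(pair(h(a), h(c)), c)), p(p(a))))  →  g(p(pair(pair(h(a), h(c)), c)), p(p(a)))   [R1 at ε]
2. g(p(pair(pair(h(a), h(c)), c)), p(p(a)))  →  c   [R5 at ε]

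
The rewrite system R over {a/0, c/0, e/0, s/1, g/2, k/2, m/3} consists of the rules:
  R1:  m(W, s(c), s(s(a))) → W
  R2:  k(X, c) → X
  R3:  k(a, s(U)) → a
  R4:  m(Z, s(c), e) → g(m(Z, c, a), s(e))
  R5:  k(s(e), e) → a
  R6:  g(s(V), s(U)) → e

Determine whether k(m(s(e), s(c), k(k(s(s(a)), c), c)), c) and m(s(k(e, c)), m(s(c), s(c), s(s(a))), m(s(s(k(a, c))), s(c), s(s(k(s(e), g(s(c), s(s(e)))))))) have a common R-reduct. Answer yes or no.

Reduce t₁ = k(m(s(e), s(c), k(k(s(s(a)), c), c)), c):
1. k(m(s(e), s(c), k(k(s(s(a)), c), c)), c)  →  m(s(e), s(c), k(k(s(s(a)), c), c))   [R2 at ε]
2. m(s(e), s(c), k(k(s(s(a)), c), c))  →  m(s(e), s(c), k(s(s(a)), c))   [R2 at 3]
3. m(s(e), s(c), k(s(s(a)), c))  →  m(s(e), s(c), s(s(a)))   [R2 at 3]
4. m(s(e), s(c), s(s(a)))  →  s(e)   [R1 at ε]

Reduce t₂ = m(s(k(e, c)), m(s(c), s(c), s(s(a))), m(s(s(k(a, c))), s(c), s(s(k(s(e), g(s(c), s(s(e)))))))):
1. m(s(k(e, c)), m(s(c), s(c), s(s(a))), m(s(s(k(a, c))), s(c), s(s(k(s(e), g(s(c), s(s(e))))))))  →  m(s(e), m(s(c), s(c), s(s(a))), m(s(s(k(a, c))), s(c), s(s(k(s(e), g(s(c), s(s(e))))))))   [R2 at 1.1]
2. m(s(e), m(s(c), s(c), s(s(a))), m(s(s(k(a, c))), s(c), s(s(k(s(e), g(s(c), s(s(e))))))))  →  m(s(e), s(c), m(s(s(k(a, c))), s(c), s(s(k(s(e), g(s(c), s(s(e))))))))   [R1 at 2]
3. m(s(e), s(c), m(s(s(k(a, c))), s(c), s(s(k(s(e), g(s(c), s(s(e))))))))  →  m(s(e), s(c), m(s(s(a)), s(c), s(s(k(s(e), g(s(c), s(s(e))))))))   [R2 at 3.1.1.1]
4. m(s(e), s(c), m(s(s(a)), s(c), s(s(k(s(e), g(s(c), s(s(e))))))))  →  m(s(e), s(c), m(s(s(a)), s(c), s(s(k(s(e), e)))))   [R6 at 3.3.1.1.2]
5. m(s(e), s(c), m(s(s(a)), s(c), s(s(k(s(e), e)))))  →  m(s(e), s(c), m(s(s(a)), s(c), s(s(a))))   [R5 at 3.3.1.1]
6. m(s(e), s(c), m(s(s(a)), s(c), s(s(a))))  →  m(s(e), s(c), s(s(a)))   [R1 at 3]
7. m(s(e), s(c), s(s(a)))  →  s(e)   [R1 at ε]

yes — NF(t₁) = s(e), NF(t₂) = s(e)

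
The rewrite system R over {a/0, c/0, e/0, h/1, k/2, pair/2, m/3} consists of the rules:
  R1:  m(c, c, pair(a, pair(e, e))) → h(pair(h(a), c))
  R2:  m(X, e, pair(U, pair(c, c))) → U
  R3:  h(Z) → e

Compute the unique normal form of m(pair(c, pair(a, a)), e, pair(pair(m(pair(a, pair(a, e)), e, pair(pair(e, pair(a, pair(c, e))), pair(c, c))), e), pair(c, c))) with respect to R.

pair(pair(e, pair(a, pair(c, e))), e)

1. m(pair(c, pair(a, a)), e, pair(pair(m(pair(a, pair(a, e)), e, pair(pair(e, pair(a, pair(c, e))), pair(c, c))), e), pair(c, c)))  →  pair(m(pair(a, pair(a, e)), e, pair(pair(e, pair(a, pair(c, e))), pair(c, c))), e)   [R2 at ε]
2. pair(m(pair(a, pair(a, e)), e, pair(pair(e, pair(a, pair(c, e))), pair(c, c))), e)  →  pair(pair(e, pair(a, pair(c, e))), e)   [R2 at 1]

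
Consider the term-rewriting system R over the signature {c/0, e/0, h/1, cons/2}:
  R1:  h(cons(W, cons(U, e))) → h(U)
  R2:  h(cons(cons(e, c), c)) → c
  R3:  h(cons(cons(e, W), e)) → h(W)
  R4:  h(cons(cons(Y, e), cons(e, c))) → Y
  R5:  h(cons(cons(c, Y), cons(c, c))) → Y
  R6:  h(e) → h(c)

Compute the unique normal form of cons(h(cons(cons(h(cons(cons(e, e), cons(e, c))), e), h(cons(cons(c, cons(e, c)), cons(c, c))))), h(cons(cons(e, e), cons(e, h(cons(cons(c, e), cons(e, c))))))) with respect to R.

1. cons(h(cons(cons(h(cons(cons(e, e), cons(e, c))), e), h(cons(cons(c, cons(e, c)), cons(c, c))))), h(cons(cons(e, e), cons(e, h(cons(cons(c, e), cons(e, c)))))))  →  cons(h(cons(cons(e, e), h(cons(cons(c, cons(e, c)), cons(c, c))))), h(cons(cons(e, e), cons(e, h(cons(cons(c, e), cons(e, c)))))))   [R4 at 1.1.1.1]
2. cons(h(cons(cons(e, e), h(cons(cons(c, cons(e, c)), cons(c, c))))), h(cons(cons(e, e), cons(e, h(cons(cons(c, e), cons(e, c)))))))  →  cons(h(cons(cons(e, e), cons(e, c))), h(cons(cons(e, e), cons(e, h(cons(cons(c, e), cons(e, c)))))))   [R5 at 1.1.2]
3. cons(h(cons(cons(e, e), cons(e, c))), h(cons(cons(e, e), cons(e, h(cons(cons(c, e), cons(e, c)))))))  →  cons(e, h(cons(cons(e, e), cons(e, h(cons(cons(c, e), cons(e, c)))))))   [R4 at 1]
4. cons(e, h(cons(cons(e, e), cons(e, h(cons(cons(c, e), cons(e, c)))))))  →  cons(e, h(cons(cons(e, e), cons(e, c))))   [R4 at 2.1.2.2]
5. cons(e, h(cons(cons(e, e), cons(e, c))))  →  cons(e, e)   [R4 at 2]

cons(e, e)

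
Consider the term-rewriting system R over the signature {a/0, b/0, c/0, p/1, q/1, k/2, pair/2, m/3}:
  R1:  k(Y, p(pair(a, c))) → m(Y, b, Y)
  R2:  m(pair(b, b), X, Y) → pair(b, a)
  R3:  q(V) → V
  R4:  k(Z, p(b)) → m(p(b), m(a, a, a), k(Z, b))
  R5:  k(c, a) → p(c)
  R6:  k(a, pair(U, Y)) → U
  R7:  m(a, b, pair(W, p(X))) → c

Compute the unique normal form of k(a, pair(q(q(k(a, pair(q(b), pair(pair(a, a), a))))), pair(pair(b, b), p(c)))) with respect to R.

1. k(a, pair(q(q(k(a, pair(q(b), pair(pair(a, a), a))))), pair(pair(b, b), p(c))))  →  q(q(k(a, pair(q(b), pair(pair(a, a), a)))))   [R6 at ε]
2. q(q(k(a, pair(q(b), pair(pair(a, a), a)))))  →  q(k(a, pair(q(b), pair(pair(a, a), a))))   [R3 at ε]
3. q(k(a, pair(q(b), pair(pair(a, a), a))))  →  k(a, pair(q(b), pair(pair(a, a), a)))   [R3 at ε]
4. k(a, pair(q(b), pair(pair(a, a), a)))  →  q(b)   [R6 at ε]
5. q(b)  →  b   [R3 at ε]

b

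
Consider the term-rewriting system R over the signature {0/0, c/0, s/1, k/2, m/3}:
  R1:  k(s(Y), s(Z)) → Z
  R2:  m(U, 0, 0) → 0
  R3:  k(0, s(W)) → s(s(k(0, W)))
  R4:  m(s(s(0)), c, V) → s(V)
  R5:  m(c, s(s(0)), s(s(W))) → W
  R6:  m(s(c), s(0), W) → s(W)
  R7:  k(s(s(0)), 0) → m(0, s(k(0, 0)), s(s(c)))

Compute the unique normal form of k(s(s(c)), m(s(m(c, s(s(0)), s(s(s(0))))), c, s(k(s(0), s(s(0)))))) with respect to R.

1. k(s(s(c)), m(s(m(c, s(s(0)), s(s(s(0))))), c, s(k(s(0), s(s(0))))))  →  k(s(s(c)), m(s(s(0)), c, s(k(s(0), s(s(0))))))   [R5 at 2.1.1]
2. k(s(s(c)), m(s(s(0)), c, s(k(s(0), s(s(0))))))  →  k(s(s(c)), s(s(k(s(0), s(s(0))))))   [R4 at 2]
3. k(s(s(c)), s(s(k(s(0), s(s(0))))))  →  s(k(s(0), s(s(0))))   [R1 at ε]
4. s(k(s(0), s(s(0))))  →  s(s(0))   [R1 at 1]

s(s(0))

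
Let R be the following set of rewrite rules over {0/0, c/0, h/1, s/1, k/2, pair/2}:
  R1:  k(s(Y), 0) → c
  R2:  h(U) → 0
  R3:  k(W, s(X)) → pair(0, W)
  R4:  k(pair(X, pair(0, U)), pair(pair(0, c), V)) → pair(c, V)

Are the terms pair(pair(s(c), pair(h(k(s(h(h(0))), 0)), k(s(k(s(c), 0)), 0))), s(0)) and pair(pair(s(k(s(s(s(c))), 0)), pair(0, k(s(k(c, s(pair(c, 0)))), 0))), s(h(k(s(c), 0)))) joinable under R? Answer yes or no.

yes — NF(t₁) = pair(pair(s(c), pair(0, c)), s(0)), NF(t₂) = pair(pair(s(c), pair(0, c)), s(0))

Reduce t₁ = pair(pair(s(c), pair(h(k(s(h(h(0))), 0)), k(s(k(s(c), 0)), 0))), s(0)):
1. pair(pair(s(c), pair(h(k(s(h(h(0))), 0)), k(s(k(s(c), 0)), 0))), s(0))  →  pair(pair(s(c), pair(0, k(s(k(s(c), 0)), 0))), s(0))   [R2 at 1.2.1]
2. pair(pair(s(c), pair(0, k(s(k(s(c), 0)), 0))), s(0))  →  pair(pair(s(c), pair(0, c)), s(0))   [R1 at 1.2.2]

Reduce t₂ = pair(pair(s(k(s(s(s(c))), 0)), pair(0, k(s(k(c, s(pair(c, 0)))), 0))), s(h(k(s(c), 0)))):
1. pair(pair(s(k(s(s(s(c))), 0)), pair(0, k(s(k(c, s(pair(c, 0)))), 0))), s(h(k(s(c), 0))))  →  pair(pair(s(c), pair(0, k(s(k(c, s(pair(c, 0)))), 0))), s(h(k(s(c), 0))))   [R1 at 1.1.1]
2. pair(pair(s(c), pair(0, k(s(k(c, s(pair(c, 0)))), 0))), s(h(k(s(c), 0))))  →  pair(pair(s(c), pair(0, c)), s(h(k(s(c), 0))))   [R1 at 1.2.2]
3. pair(pair(s(c), pair(0, c)), s(h(k(s(c), 0))))  →  pair(pair(s(c), pair(0, c)), s(0))   [R2 at 2.1]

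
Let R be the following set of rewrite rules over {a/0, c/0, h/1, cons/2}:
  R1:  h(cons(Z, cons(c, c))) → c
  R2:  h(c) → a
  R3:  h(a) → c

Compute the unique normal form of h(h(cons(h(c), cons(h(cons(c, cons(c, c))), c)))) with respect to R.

a

1. h(h(cons(h(c), cons(h(cons(c, cons(c, c))), c))))  →  h(h(cons(a, cons(h(cons(c, cons(c, c))), c))))   [R2 at 1.1.1]
2. h(h(cons(a, cons(h(cons(c, cons(c, c))), c))))  →  h(h(cons(a, cons(c, c))))   [R1 at 1.1.2.1]
3. h(h(cons(a, cons(c, c))))  →  h(c)   [R1 at 1]
4. h(c)  →  a   [R2 at ε]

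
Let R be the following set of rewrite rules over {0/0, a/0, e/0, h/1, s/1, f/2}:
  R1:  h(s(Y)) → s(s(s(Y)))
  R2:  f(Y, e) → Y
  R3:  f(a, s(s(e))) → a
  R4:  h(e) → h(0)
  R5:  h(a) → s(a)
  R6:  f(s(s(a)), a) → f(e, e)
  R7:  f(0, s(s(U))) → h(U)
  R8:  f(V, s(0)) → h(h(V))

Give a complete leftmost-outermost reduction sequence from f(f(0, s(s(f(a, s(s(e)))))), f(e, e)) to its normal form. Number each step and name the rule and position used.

s(a)

1. f(f(0, s(s(f(a, s(s(e)))))), f(e, e))  →  f(h(f(a, s(s(e)))), f(e, e))   [R7 at 1]
2. f(h(f(a, s(s(e)))), f(e, e))  →  f(h(a), f(e, e))   [R3 at 1.1]
3. f(h(a), f(e, e))  →  f(s(a), f(e, e))   [R5 at 1]
4. f(s(a), f(e, e))  →  f(s(a), e)   [R2 at 2]
5. f(s(a), e)  →  s(a)   [R2 at ε]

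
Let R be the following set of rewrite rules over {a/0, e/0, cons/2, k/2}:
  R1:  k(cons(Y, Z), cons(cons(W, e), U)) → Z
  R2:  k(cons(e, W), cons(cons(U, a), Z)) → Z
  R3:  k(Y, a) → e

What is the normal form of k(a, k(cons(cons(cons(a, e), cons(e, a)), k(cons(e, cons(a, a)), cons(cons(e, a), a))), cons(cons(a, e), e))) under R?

e

1. k(a, k(cons(cons(cons(a, e), cons(e, a)), k(cons(e, cons(a, a)), cons(cons(e, a), a))), cons(cons(a, e), e)))  →  k(a, k(cons(e, cons(a, a)), cons(cons(e, a), a)))   [R1 at 2]
2. k(a, k(cons(e, cons(a, a)), cons(cons(e, a), a)))  →  k(a, a)   [R2 at 2]
3. k(a, a)  →  e   [R3 at ε]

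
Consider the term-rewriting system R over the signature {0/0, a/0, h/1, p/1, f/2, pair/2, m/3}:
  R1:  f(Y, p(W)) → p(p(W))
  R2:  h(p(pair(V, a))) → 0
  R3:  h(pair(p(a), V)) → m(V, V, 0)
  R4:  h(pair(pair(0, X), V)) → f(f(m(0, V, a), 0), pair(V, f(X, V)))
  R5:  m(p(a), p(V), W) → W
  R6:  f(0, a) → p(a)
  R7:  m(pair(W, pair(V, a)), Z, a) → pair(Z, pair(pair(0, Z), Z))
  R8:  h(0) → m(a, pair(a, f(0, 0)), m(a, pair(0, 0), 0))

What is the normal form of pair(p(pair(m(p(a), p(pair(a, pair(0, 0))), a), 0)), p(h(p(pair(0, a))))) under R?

1. pair(p(pair(m(p(a), p(pair(a, pair(0, 0))), a), 0)), p(h(p(pair(0, a)))))  →  pair(p(pair(a, 0)), p(h(p(pair(0, a)))))   [R5 at 1.1.1]
2. pair(p(pair(a, 0)), p(h(p(pair(0, a)))))  →  pair(p(pair(a, 0)), p(0))   [R2 at 2.1]

pair(p(pair(a, 0)), p(0))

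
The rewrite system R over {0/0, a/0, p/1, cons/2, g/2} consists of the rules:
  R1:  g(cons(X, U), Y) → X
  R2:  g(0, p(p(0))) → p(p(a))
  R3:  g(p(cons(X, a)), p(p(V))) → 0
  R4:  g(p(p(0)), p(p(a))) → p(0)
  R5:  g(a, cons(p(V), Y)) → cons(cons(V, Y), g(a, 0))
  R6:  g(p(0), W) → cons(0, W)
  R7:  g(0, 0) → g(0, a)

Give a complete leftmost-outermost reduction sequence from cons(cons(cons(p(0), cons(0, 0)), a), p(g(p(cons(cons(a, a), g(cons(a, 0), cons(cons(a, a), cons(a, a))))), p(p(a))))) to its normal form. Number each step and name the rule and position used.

cons(cons(cons(p(0), cons(0, 0)), a), p(0))

1. cons(cons(cons(p(0), cons(0, 0)), a), p(g(p(cons(cons(a, a), g(cons(a, 0), cons(cons(a, a), cons(a, a))))), p(p(a)))))  →  cons(cons(cons(p(0), cons(0, 0)), a), p(g(p(cons(cons(a, a), a)), p(p(a)))))   [R1 at 2.1.1.1.2]
2. cons(cons(cons(p(0), cons(0, 0)), a), p(g(p(cons(cons(a, a), a)), p(p(a)))))  →  cons(cons(cons(p(0), cons(0, 0)), a), p(0))   [R3 at 2.1]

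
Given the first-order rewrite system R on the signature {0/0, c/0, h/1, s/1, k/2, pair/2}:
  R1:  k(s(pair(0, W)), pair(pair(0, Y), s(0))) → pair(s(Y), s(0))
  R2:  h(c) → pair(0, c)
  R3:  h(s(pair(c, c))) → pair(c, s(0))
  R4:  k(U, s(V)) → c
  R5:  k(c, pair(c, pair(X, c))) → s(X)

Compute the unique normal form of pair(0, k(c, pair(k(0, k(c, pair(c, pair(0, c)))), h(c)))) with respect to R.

1. pair(0, k(c, pair(k(0, k(c, pair(c, pair(0, c)))), h(c))))  →  pair(0, k(c, pair(k(0, s(0)), h(c))))   [R5 at 2.2.1.2]
2. pair(0, k(c, pair(k(0, s(0)), h(c))))  →  pair(0, k(c, pair(c, h(c))))   [R4 at 2.2.1]
3. pair(0, k(c, pair(c, h(c))))  →  pair(0, k(c, pair(c, pair(0, c))))   [R2 at 2.2.2]
4. pair(0, k(c, pair(c, pair(0, c))))  →  pair(0, s(0))   [R5 at 2]

pair(0, s(0))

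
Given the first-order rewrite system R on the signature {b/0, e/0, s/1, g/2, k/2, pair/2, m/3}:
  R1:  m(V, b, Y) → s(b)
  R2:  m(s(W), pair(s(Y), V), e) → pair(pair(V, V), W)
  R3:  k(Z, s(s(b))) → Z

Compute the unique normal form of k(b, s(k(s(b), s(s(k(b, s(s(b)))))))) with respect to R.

1. k(b, s(k(s(b), s(s(k(b, s(s(b))))))))  →  k(b, s(k(s(b), s(s(b)))))   [R3 at 2.1.2.1.1]
2. k(b, s(k(s(b), s(s(b)))))  →  k(b, s(s(b)))   [R3 at 2.1]
3. k(b, s(s(b)))  →  b   [R3 at ε]

b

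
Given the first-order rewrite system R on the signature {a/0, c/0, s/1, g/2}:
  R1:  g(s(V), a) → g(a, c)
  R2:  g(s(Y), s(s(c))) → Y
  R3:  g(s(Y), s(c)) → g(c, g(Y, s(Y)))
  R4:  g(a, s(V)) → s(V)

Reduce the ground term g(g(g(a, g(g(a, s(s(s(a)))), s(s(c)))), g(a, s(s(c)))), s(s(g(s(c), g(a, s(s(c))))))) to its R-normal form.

a

1. g(g(g(a, g(g(a, s(s(s(a)))), s(s(c)))), g(a, s(s(c)))), s(s(g(s(c), g(a, s(s(c)))))))  →  g(g(g(a, g(s(s(s(a))), s(s(c)))), g(a, s(s(c)))), s(s(g(s(c), g(a, s(s(c)))))))   [R4 at 1.1.2.1]
2. g(g(g(a, g(s(s(s(a))), s(s(c)))), g(a, s(s(c)))), s(s(g(s(c), g(a, s(s(c)))))))  →  g(g(g(a, s(s(a))), g(a, s(s(c)))), s(s(g(s(c), g(a, s(s(c)))))))   [R2 at 1.1.2]
3. g(g(g(a, s(s(a))), g(a, s(s(c)))), s(s(g(s(c), g(a, s(s(c)))))))  →  g(g(s(s(a)), g(a, s(s(c)))), s(s(g(s(c), g(a, s(s(c)))))))   [R4 at 1.1]
4. g(g(s(s(a)), g(a, s(s(c)))), s(s(g(s(c), g(a, s(s(c)))))))  →  g(g(s(s(a)), s(s(c))), s(s(g(s(c), g(a, s(s(c)))))))   [R4 at 1.2]
5. g(g(s(s(a)), s(s(c))), s(s(g(s(c), g(a, s(s(c)))))))  →  g(s(a), s(s(g(s(c), g(a, s(s(c)))))))   [R2 at 1]
6. g(s(a), s(s(g(s(c), g(a, s(s(c)))))))  →  g(s(a), s(s(g(s(c), s(s(c))))))   [R4 at 2.1.1.2]
7. g(s(a), s(s(g(s(c), s(s(c))))))  →  g(s(a), s(s(c)))   [R2 at 2.1.1]
8. g(s(a), s(s(c)))  →  a   [R2 at ε]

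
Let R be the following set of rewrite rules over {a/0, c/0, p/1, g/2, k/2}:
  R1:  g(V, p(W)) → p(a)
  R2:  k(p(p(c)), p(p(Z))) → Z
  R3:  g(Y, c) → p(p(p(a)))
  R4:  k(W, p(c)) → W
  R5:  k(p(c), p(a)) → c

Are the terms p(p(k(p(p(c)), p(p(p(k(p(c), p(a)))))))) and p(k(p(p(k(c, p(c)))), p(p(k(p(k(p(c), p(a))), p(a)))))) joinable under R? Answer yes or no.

no — NF(t₁) = p(p(p(c))), NF(t₂) = p(c)

Reduce t₁ = p(p(k(p(p(c)), p(p(p(k(p(c), p(a)))))))):
1. p(p(k(p(p(c)), p(p(p(k(p(c), p(a))))))))  →  p(p(p(k(p(c), p(a)))))   [R2 at 1.1]
2. p(p(p(k(p(c), p(a)))))  →  p(p(p(c)))   [R5 at 1.1.1]

Reduce t₂ = p(k(p(p(k(c, p(c)))), p(p(k(p(k(p(c), p(a))), p(a)))))):
1. p(k(p(p(k(c, p(c)))), p(p(k(p(k(p(c), p(a))), p(a))))))  →  p(k(p(p(c)), p(p(k(p(k(p(c), p(a))), p(a))))))   [R4 at 1.1.1.1]
2. p(k(p(p(c)), p(p(k(p(k(p(c), p(a))), p(a))))))  →  p(k(p(k(p(c), p(a))), p(a)))   [R2 at 1]
3. p(k(p(k(p(c), p(a))), p(a)))  →  p(k(p(c), p(a)))   [R5 at 1.1.1]
4. p(k(p(c), p(a)))  →  p(c)   [R5 at 1]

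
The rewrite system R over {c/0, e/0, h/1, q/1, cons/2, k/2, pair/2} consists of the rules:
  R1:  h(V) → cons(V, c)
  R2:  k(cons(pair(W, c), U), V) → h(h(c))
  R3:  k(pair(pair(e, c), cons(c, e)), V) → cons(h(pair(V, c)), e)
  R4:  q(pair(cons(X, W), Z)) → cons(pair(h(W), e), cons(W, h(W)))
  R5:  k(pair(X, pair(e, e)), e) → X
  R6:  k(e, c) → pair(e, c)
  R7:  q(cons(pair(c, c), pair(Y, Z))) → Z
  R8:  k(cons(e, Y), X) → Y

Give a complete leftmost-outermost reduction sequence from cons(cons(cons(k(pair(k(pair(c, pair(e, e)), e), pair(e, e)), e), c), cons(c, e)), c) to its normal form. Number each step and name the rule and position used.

cons(cons(cons(c, c), cons(c, e)), c)

1. cons(cons(cons(k(pair(k(pair(c, pair(e, e)), e), pair(e, e)), e), c), cons(c, e)), c)  →  cons(cons(cons(k(pair(c, pair(e, e)), e), c), cons(c, e)), c)   [R5 at 1.1.1]
2. cons(cons(cons(k(pair(c, pair(e, e)), e), c), cons(c, e)), c)  →  cons(cons(cons(c, c), cons(c, e)), c)   [R5 at 1.1.1]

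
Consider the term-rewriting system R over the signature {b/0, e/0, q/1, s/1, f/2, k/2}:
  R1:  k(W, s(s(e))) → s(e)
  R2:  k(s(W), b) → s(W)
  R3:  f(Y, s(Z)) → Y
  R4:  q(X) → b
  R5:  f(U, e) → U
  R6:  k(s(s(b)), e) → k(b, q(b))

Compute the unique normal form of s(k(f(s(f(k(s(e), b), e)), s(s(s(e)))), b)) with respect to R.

s(s(s(e)))

1. s(k(f(s(f(k(s(e), b), e)), s(s(s(e)))), b))  →  s(k(s(f(k(s(e), b), e)), b))   [R3 at 1.1]
2. s(k(s(f(k(s(e), b), e)), b))  →  s(s(f(k(s(e), b), e)))   [R2 at 1]
3. s(s(f(k(s(e), b), e)))  →  s(s(k(s(e), b)))   [R5 at 1.1]
4. s(s(k(s(e), b)))  →  s(s(s(e)))   [R2 at 1.1]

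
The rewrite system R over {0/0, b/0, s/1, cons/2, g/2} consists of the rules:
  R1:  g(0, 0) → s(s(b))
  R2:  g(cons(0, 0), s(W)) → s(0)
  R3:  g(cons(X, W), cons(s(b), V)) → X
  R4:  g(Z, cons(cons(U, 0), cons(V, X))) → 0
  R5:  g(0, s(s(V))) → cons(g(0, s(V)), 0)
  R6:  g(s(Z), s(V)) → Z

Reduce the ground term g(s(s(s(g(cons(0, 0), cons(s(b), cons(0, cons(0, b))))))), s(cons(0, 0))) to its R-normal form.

1. g(s(s(s(g(cons(0, 0), cons(s(b), cons(0, cons(0, b))))))), s(cons(0, 0)))  →  s(s(g(cons(0, 0), cons(s(b), cons(0, cons(0, b))))))   [R6 at ε]
2. s(s(g(cons(0, 0), cons(s(b), cons(0, cons(0, b))))))  →  s(s(0))   [R3 at 1.1]

s(s(0))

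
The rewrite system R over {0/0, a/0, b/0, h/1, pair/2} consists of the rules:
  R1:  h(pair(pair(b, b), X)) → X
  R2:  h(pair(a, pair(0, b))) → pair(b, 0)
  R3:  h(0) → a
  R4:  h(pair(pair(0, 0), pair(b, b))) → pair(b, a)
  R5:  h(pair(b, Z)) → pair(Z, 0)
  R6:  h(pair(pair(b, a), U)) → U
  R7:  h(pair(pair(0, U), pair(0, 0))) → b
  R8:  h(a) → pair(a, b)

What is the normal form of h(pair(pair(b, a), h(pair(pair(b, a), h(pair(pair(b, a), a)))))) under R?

1. h(pair(pair(b, a), h(pair(pair(b, a), h(pair(pair(b, a), a))))))  →  h(pair(pair(b, a), h(pair(pair(b, a), a))))   [R6 at ε]
2. h(pair(pair(b, a), h(pair(pair(b, a), a))))  →  h(pair(pair(b, a), a))   [R6 at ε]
3. h(pair(pair(b, a), a))  →  a   [R6 at ε]

a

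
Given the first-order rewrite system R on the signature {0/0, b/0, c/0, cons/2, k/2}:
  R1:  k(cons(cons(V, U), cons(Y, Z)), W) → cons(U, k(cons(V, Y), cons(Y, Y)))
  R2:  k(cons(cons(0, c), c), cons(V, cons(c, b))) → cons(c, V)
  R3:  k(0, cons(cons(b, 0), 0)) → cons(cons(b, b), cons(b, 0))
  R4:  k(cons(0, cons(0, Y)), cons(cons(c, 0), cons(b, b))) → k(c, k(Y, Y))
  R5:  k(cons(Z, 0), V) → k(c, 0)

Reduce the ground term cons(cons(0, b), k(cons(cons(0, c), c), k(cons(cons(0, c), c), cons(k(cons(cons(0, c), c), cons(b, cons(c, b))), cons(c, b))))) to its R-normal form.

cons(cons(0, b), cons(c, c))

1. cons(cons(0, b), k(cons(cons(0, c), c), k(cons(cons(0, c), c), cons(k(cons(cons(0, c), c), cons(b, cons(c, b))), cons(c, b)))))  →  cons(cons(0, b), k(cons(cons(0, c), c), cons(c, k(cons(cons(0, c), c), cons(b, cons(c, b))))))   [R2 at 2.2]
2. cons(cons(0, b), k(cons(cons(0, c), c), cons(c, k(cons(cons(0, c), c), cons(b, cons(c, b))))))  →  cons(cons(0, b), k(cons(cons(0, c), c), cons(c, cons(c, b))))   [R2 at 2.2.2]
3. cons(cons(0, b), k(cons(cons(0, c), c), cons(c, cons(c, b))))  →  cons(cons(0, b), cons(c, c))   [R2 at 2]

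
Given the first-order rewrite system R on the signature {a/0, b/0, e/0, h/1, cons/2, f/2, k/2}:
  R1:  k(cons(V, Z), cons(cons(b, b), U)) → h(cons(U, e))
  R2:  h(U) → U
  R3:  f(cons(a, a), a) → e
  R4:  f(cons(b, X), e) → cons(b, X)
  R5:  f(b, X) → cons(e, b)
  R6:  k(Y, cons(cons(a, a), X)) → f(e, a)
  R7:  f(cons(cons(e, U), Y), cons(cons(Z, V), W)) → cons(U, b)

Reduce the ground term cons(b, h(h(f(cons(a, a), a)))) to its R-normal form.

cons(b, e)

1. cons(b, h(h(f(cons(a, a), a))))  →  cons(b, h(f(cons(a, a), a)))   [R2 at 2]
2. cons(b, h(f(cons(a, a), a)))  →  cons(b, f(cons(a, a), a))   [R2 at 2]
3. cons(b, f(cons(a, a), a))  →  cons(b, e)   [R3 at 2]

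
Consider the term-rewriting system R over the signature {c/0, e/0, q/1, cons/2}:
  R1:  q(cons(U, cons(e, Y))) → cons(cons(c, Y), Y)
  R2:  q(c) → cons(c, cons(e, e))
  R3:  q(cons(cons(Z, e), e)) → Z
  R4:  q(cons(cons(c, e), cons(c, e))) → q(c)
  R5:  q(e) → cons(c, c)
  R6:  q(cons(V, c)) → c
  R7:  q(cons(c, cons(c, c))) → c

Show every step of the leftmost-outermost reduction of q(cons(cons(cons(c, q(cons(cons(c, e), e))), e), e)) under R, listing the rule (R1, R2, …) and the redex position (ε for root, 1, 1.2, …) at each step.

1. q(cons(cons(cons(c, q(cons(cons(c, e), e))), e), e))  →  cons(c, q(cons(cons(c, e), e)))   [R3 at ε]
2. cons(c, q(cons(cons(c, e), e)))  →  cons(c, c)   [R3 at 2]

cons(c, c)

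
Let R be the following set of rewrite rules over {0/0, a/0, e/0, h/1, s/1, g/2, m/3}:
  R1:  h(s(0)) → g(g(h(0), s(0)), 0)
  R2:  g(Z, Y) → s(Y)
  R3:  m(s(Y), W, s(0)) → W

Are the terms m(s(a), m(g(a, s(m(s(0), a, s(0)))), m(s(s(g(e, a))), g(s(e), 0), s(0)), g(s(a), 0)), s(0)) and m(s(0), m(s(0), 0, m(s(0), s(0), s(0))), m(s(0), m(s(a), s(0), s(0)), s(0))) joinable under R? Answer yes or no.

Reduce t₁ = m(s(a), m(g(a, s(m(s(0), a, s(0)))), m(s(s(g(e, a))), g(s(e), 0), s(0)), g(s(a), 0)), s(0)):
1. m(s(a), m(g(a, s(m(s(0), a, s(0)))), m(s(s(g(e, a))), g(s(e), 0), s(0)), g(s(a), 0)), s(0))  →  m(g(a, s(m(s(0), a, s(0)))), m(s(s(g(e, a))), g(s(e), 0), s(0)), g(s(a), 0))   [R3 at ε]
2. m(g(a, s(m(s(0), a, s(0)))), m(s(s(g(e, a))), g(s(e), 0), s(0)), g(s(a), 0))  →  m(s(s(m(s(0), a, s(0)))), m(s(s(g(e, a))), g(s(e), 0), s(0)), g(s(a), 0))   [R2 at 1]
3. m(s(s(m(s(0), a, s(0)))), m(s(s(g(e, a))), g(s(e), 0), s(0)), g(s(a), 0))  →  m(s(s(a)), m(s(s(g(e, a))), g(s(e), 0), s(0)), g(s(a), 0))   [R3 at 1.1.1]
4. m(s(s(a)), m(s(s(g(e, a))), g(s(e), 0), s(0)), g(s(a), 0))  →  m(s(s(a)), g(s(e), 0), g(s(a), 0))   [R3 at 2]
5. m(s(s(a)), g(s(e), 0), g(s(a), 0))  →  m(s(s(a)), s(0), g(s(a), 0))   [R2 at 2]
6. m(s(s(a)), s(0), g(s(a), 0))  →  m(s(s(a)), s(0), s(0))   [R2 at 3]
7. m(s(s(a)), s(0), s(0))  →  s(0)   [R3 at ε]

Reduce t₂ = m(s(0), m(s(0), 0, m(s(0), s(0), s(0))), m(s(0), m(s(a), s(0), s(0)), s(0))):
1. m(s(0), m(s(0), 0, m(s(0), s(0), s(0))), m(s(0), m(s(a), s(0), s(0)), s(0)))  →  m(s(0), m(s(0), 0, s(0)), m(s(0), m(s(a), s(0), s(0)), s(0)))   [R3 at 2.3]
2. m(s(0), m(s(0), 0, s(0)), m(s(0), m(s(a), s(0), s(0)), s(0)))  →  m(s(0), 0, m(s(0), m(s(a), s(0), s(0)), s(0)))   [R3 at 2]
3. m(s(0), 0, m(s(0), m(s(a), s(0), s(0)), s(0)))  →  m(s(0), 0, m(s(a), s(0), s(0)))   [R3 at 3]
4. m(s(0), 0, m(s(a), s(0), s(0)))  →  m(s(0), 0, s(0))   [R3 at 3]
5. m(s(0), 0, s(0))  →  0   [R3 at ε]

no — NF(t₁) = s(0), NF(t₂) = 0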